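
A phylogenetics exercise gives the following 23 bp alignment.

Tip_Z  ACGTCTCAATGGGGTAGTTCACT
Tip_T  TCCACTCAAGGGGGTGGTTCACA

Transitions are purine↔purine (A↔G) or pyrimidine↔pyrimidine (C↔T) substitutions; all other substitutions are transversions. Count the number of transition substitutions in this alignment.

1

Mismatches occur at site 1 (A↔T, transversion), site 3 (G↔C, transversion), site 4 (T↔A, transversion), site 10 (T↔G, transversion), site 16 (A↔G, transition), site 23 (T↔A, transversion).
Of the 6 differences, 1 transition and 5 transversions, so the answer is 1.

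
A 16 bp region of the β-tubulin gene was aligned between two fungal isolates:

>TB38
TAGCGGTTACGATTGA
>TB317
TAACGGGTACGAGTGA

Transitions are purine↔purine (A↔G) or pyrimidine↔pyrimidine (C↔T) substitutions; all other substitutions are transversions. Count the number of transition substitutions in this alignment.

1

Mismatches occur at site 3 (G↔A, transition), site 7 (T↔G, transversion), site 13 (T↔G, transversion).
Of the 3 differences, 1 transition and 2 transversions, so the answer is 1.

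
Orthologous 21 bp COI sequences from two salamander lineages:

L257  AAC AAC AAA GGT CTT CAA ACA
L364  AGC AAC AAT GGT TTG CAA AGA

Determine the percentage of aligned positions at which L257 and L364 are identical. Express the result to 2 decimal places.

76.19%

The sequences differ at positions 2 (A/G), 9 (A/T), 13 (C/T), 15 (T/G), 20 (C/G).
16 of the 21 sites match, so the percent identity is 16/21 × 100 = 76.19%.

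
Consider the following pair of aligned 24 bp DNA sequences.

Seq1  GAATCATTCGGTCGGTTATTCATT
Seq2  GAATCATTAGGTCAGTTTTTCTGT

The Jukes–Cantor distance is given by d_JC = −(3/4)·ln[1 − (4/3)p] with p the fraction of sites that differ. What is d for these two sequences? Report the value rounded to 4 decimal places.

Differing sites — 9:C/A; 14:G/A; 18:A/T; 22:A/T; 23:T/G.
p = 5/24 = 0.208333.
d = −0.75 · ln(1 − (4/3)·0.208333) = −0.75 · ln(0.722223) = −0.75 · (-0.325421) = 0.2441.

0.2441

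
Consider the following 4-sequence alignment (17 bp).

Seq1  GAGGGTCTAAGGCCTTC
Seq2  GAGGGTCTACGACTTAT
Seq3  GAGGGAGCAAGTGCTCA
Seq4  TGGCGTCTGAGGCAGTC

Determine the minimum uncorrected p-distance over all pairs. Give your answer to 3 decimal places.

Pairwise Hamming distances:
  Seq1 vs Seq2: 5
  Seq1 vs Seq3: 7
  Seq1 vs Seq4: 6
  Seq2 vs Seq3: 9
  Seq2 vs Seq4: 10
  Seq3 vs Seq4: 13
The smallest is 5 mismatches, between Seq1 and Seq2; p = 5/17 = 0.294.

0.294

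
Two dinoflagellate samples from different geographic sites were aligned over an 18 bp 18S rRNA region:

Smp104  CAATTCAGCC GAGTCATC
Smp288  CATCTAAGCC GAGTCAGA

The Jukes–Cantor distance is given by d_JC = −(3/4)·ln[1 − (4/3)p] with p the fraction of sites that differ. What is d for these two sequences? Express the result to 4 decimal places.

0.3470

The sequences differ at positions 3 (A/T), 4 (T/C), 6 (C/A), 17 (T/G), 18 (C/A).
p = 5/18 = 0.277778.
d = −0.75 · ln(1 − (4/3)·0.277778) = −0.75 · ln(0.629629) = −0.75 · (-0.462625) = 0.3470.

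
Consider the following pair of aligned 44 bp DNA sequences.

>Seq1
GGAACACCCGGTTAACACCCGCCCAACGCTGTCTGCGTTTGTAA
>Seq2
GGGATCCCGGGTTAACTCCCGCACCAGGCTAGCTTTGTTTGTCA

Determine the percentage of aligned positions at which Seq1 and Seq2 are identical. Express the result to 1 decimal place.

Mismatches occur at site 3 (A/G), site 5 (C/T), site 6 (A/C), site 9 (C/G), site 17 (A/T), site 23 (C/A), site 25 (A/C), site 27 (C/G), site 31 (G/A), site 32 (T/G), site 35 (G/T), site 36 (C/T), site 43 (A/C).
31 of the 44 sites match, so the percent identity is 31/44 × 100 = 70.5%.

70.5%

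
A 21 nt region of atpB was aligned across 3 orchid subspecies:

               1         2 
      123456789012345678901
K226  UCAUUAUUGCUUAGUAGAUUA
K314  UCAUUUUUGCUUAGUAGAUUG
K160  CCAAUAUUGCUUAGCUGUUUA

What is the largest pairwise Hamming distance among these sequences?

7

Pairwise Hamming distances:
  K226 vs K314: 2
  K226 vs K160: 5
  K314 vs K160: 7
The largest is 7, between K314 and K160.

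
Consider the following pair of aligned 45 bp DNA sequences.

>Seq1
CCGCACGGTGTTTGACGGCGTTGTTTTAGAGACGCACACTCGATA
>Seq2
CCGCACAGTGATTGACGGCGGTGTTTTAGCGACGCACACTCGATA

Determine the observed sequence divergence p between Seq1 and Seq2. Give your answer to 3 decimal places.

0.089

Differing sites — 7:G/A; 11:T/A; 21:T/G; 30:A/C.
There are 4 differences over 45 sites, so p = 4/45 = 0.089.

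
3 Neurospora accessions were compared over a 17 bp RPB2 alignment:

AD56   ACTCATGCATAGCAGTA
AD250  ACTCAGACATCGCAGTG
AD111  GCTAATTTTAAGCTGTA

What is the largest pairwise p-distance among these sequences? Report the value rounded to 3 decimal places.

0.588

Pairwise Hamming distances:
  AD56 vs AD250: 4
  AD56 vs AD111: 7
  AD250 vs AD111: 10
The largest is 10 mismatches, between AD250 and AD111; p = 10/17 = 0.588.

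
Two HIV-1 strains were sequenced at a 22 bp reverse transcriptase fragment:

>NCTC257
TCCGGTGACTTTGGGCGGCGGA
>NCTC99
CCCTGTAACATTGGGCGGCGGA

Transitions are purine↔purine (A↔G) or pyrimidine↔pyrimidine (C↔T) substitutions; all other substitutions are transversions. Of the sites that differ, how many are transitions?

2

Mismatches occur at site 1 (T↔C, transition), site 4 (G↔T, transversion), site 7 (G↔A, transition), site 10 (T↔A, transversion).
Of the 4 differences, 2 transitions and 2 transversions, so the answer is 2.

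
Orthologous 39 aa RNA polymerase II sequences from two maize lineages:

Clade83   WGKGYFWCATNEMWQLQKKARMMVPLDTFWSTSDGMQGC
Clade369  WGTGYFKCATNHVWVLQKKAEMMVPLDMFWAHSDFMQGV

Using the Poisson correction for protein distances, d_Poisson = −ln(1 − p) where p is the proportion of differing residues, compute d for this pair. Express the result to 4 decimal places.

Mismatches occur at site 3 (K→T), site 7 (W→K), site 12 (E→H), site 13 (M→V), site 15 (Q→V), site 21 (R→E), site 28 (T→M), site 31 (S→A), site 32 (T→H), site 35 (G→F), site 39 (C→V).
p = 11/39 = 0.282051.
d = −ln(1 − 0.282051) = −ln(0.717949) = 0.3314.

0.3314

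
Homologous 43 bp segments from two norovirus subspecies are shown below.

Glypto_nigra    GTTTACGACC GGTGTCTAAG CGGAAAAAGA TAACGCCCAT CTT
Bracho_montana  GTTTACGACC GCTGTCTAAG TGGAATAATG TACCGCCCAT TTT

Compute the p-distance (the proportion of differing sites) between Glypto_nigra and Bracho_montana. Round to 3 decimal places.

Mismatches occur at site 12 (G/C), site 21 (C/T), site 26 (A/T), site 29 (G/T), site 30 (A/G), site 33 (A/C), site 41 (C/T).
There are 7 differences over 43 sites, so p = 7/43 = 0.163.

0.163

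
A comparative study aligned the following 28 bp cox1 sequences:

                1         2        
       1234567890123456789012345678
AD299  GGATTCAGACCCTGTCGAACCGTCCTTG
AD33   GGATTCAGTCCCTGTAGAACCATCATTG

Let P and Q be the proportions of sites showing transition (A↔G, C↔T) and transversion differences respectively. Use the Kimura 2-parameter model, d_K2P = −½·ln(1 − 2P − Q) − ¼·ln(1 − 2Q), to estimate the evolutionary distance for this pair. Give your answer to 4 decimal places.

0.1586

Differing sites — 9:A/T (Tv); 16:C/A (Tv); 22:G/A (Ti); 25:C/A (Tv).
Of the 4 differences, 1 transition and 3 transversions over 28 sites: P = 1/28 = 0.035714, Q = 3/28 = 0.107143.
d = −0.5·ln(0.821429) − 0.25·ln(0.785714) = −0.5·(-0.196710) − 0.25·(-0.241162) = 0.1586.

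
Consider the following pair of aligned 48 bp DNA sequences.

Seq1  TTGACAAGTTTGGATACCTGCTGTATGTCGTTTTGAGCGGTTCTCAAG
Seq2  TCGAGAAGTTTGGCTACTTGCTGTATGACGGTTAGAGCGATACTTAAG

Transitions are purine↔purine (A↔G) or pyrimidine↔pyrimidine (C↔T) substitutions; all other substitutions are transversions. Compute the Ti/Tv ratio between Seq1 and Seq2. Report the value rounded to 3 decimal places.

0.667

The sequences differ at positions 2 (T/C, transition), 5 (C/G, transversion), 14 (A/C, transversion), 18 (C/T, transition), 28 (T/A, transversion), 31 (T/G, transversion), 34 (T/A, transversion), 40 (G/A, transition), 42 (T/A, transversion), 45 (C/T, transition).
Of the 10 differences, 4 transitions and 6 transversions, so Ti/Tv = 4/6 = 0.667.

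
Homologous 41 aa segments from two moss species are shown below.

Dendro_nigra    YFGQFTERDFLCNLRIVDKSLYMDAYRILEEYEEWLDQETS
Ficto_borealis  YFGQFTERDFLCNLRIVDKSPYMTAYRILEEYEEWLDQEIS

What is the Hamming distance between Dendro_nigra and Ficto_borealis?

Differing sites — 21:L/P; 24:D/T; 40:T/I.
That gives 3 mismatches out of 41 aligned sites, so the Hamming distance is 3.

3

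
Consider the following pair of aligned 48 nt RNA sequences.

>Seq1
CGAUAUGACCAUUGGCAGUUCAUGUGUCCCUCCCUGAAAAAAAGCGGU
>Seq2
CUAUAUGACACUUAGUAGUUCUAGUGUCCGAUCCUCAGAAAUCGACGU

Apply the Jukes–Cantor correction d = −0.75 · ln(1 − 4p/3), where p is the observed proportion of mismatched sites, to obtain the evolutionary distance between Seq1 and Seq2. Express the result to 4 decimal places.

The sequences differ at positions 2 (G/U), 10 (C/A), 11 (A/C), 14 (G/A), 16 (C/U), 22 (A/U), 23 (U/A), 30 (C/G), 31 (U/A), 32 (C/U), 36 (G/C), 38 (A/G), 42 (A/U), 43 (A/C), 45 (C/A), 46 (G/C).
p = 16/48 = 0.333333.
d = −0.75 · ln(1 − (4/3)·0.333333) = −0.75 · ln(0.555556) = −0.75 · (-0.587786) = 0.4408.

0.4408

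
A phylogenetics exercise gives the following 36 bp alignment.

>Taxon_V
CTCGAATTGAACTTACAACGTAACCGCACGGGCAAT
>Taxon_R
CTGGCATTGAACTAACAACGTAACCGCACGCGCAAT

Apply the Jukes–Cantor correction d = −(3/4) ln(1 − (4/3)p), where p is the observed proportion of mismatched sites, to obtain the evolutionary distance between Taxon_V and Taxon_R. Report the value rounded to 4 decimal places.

0.1203

The sequences differ at positions 3 (C/G), 5 (A/C), 14 (T/A), 31 (G/C).
p = 4/36 = 0.111111.
d = −0.75 · ln(1 − (4/3)·0.111111) = −0.75 · ln(0.851852) = −0.75 · (-0.160342) = 0.1203.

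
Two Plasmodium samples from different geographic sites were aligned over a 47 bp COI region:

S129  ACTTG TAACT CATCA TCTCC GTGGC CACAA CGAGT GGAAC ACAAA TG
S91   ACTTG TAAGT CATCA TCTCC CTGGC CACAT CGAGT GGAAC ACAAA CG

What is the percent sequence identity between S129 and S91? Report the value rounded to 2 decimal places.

91.49%

Mismatches occur at site 9 (C↔G), site 21 (G↔C), site 30 (A↔T), site 46 (T↔C).
43 of the 47 sites match, so the percent identity is 43/47 × 100 = 91.49%.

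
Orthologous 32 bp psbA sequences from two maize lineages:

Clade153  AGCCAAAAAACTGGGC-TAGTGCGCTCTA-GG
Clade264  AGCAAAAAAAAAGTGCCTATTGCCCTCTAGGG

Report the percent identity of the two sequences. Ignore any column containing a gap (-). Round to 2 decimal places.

80.00%

Excluding the 2 gap columns leaves 30 comparable sites.
Differing sites — 4:C/A; 11:C/A; 12:T/A; 14:G/T; 20:G/T; 24:G/C.
24 of the 30 comparable sites match, so the percent identity is 24/30 × 100 = 80.00%.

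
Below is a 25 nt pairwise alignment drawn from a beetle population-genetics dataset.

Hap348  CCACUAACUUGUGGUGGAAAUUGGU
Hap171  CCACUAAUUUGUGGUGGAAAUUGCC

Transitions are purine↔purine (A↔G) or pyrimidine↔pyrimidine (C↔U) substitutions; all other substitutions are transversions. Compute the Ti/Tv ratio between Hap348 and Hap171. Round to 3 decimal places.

2.000

Mismatches occur at site 8 (C→U, transition), site 24 (G→C, transversion), site 25 (U→C, transition).
Of the 3 differences, 2 transitions and 1 transversion, so Ti/Tv = 2/1 = 2.000.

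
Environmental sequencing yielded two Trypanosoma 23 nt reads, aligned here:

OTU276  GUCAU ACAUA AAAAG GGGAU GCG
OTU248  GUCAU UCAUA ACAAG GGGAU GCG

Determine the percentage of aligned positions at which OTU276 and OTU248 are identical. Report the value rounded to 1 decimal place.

Differing sites — 6:A/U; 12:A/C.
21 of the 23 sites match, so the percent identity is 21/23 × 100 = 91.3%.

91.3%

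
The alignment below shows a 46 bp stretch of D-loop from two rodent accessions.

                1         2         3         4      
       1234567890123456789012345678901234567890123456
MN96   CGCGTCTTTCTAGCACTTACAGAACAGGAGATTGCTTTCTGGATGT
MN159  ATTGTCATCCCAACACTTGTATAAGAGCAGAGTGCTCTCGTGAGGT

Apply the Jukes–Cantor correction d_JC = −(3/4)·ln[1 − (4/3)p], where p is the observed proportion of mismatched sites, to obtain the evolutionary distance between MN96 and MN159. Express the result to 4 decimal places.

0.5091

The sequences differ at positions 1 (C/A), 2 (G/T), 3 (C/T), 7 (T/A), 9 (T/C), 11 (T/C), 13 (G/A), 19 (A/G), 20 (C/T), 22 (G/T), 25 (C/G), 28 (G/C), 32 (T/G), 37 (T/C), 40 (T/G), 41 (G/T), 44 (T/G).
p = 17/46 = 0.369565.
d = −0.75 · ln(1 − (4/3)·0.369565) = −0.75 · ln(0.507247) = −0.75 · (-0.678757) = 0.5091.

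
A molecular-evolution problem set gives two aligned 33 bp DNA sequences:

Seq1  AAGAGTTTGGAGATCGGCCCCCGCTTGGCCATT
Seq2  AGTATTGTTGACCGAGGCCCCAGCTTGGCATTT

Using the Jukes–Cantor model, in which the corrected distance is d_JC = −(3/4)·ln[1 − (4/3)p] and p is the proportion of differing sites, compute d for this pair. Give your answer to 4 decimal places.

Differing sites — 2:A/G; 3:G/T; 5:G/T; 7:T/G; 9:G/T; 12:G/C; 13:A/C; 14:T/G; 15:C/A; 22:C/A; 30:C/A; 31:A/T.
p = 12/33 = 0.363636.
d = −0.75 · ln(1 − (4/3)·0.363636) = −0.75 · ln(0.515152) = −0.75 · (-0.663293) = 0.4975.

0.4975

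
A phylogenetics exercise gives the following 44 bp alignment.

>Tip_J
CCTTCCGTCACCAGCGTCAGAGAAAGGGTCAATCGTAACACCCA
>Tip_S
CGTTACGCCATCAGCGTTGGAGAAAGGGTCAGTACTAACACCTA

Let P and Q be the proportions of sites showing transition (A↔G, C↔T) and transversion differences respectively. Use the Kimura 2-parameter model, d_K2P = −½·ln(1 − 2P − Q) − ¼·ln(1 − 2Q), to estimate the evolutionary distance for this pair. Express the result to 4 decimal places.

Differing sites — 2:C/G (Tv); 5:C/A (Tv); 8:T/C (Ti); 11:C/T (Ti); 18:C/T (Ti); 19:A/G (Ti); 32:A/G (Ti); 34:C/A (Tv); 35:G/C (Tv); 43:C/T (Ti).
Of the 10 differences, 6 transitions and 4 transversions over 44 sites: P = 6/44 = 0.136364, Q = 4/44 = 0.090909.
d = −0.5·ln(0.636363) − 0.25·ln(0.818182) = −0.5·(-0.451986) − 0.25·(-0.200670) = 0.2762.

0.2762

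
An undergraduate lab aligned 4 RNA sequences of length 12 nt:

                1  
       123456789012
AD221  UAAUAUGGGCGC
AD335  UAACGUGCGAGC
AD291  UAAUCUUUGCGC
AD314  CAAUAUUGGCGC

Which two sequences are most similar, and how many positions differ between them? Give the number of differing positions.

2

Pairwise Hamming distances:
  AD221 vs AD335: 4
  AD221 vs AD291: 3
  AD221 vs AD314: 2
  AD335 vs AD291: 5
  AD335 vs AD314: 6
  AD291 vs AD314: 3
The smallest is 2, between AD221 and AD314.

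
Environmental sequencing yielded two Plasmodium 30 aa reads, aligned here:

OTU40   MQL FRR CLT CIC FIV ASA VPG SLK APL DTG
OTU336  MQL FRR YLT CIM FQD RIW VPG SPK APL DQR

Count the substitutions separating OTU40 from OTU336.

10

Differing sites — 7:C/Y; 12:C/M; 14:I/Q; 15:V/D; 16:A/R; 17:S/I; 18:A/W; 23:L/P; 29:T/Q; 30:G/R.
That gives 10 mismatches out of 30 aligned sites, so the Hamming distance is 10.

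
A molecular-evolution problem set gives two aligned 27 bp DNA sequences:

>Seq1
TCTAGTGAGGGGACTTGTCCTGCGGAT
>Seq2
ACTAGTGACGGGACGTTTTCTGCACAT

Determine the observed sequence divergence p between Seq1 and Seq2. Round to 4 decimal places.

The sequences differ at positions 1 (T/A), 9 (G/C), 15 (T/G), 17 (G/T), 19 (C/T), 24 (G/A), 25 (G/C).
There are 7 differences over 27 sites, so p = 7/27 = 0.2593.

0.2593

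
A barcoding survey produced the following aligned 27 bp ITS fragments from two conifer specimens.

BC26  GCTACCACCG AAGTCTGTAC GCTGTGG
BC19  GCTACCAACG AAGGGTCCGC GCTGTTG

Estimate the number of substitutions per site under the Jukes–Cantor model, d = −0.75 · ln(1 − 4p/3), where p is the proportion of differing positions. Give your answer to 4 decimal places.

Mismatches occur at site 8 (C↔A), site 14 (T↔G), site 15 (C↔G), site 17 (G↔C), site 18 (T↔C), site 19 (A↔G), site 26 (G↔T).
p = 7/27 = 0.259259.
d = −0.75 · ln(1 − (4/3)·0.259259) = −0.75 · ln(0.654321) = −0.75 · (-0.424157) = 0.3181.

0.3181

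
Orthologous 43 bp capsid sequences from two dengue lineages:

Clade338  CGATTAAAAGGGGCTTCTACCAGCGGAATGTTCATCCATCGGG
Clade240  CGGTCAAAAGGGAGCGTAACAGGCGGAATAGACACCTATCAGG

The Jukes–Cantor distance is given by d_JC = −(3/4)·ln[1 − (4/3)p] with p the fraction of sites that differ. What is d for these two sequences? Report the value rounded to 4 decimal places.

0.5141

Mismatches occur at site 3 (A/G), site 5 (T/C), site 13 (G/A), site 14 (C/G), site 15 (T/C), site 16 (T/G), site 17 (C/T), site 18 (T/A), site 21 (C/A), site 22 (A/G), site 30 (G/A), site 31 (T/G), site 32 (T/A), site 35 (T/C), site 37 (C/T), site 41 (G/A).
p = 16/43 = 0.372093.
d = −0.75 · ln(1 − (4/3)·0.372093) = −0.75 · ln(0.503876) = −0.75 · (-0.685425) = 0.5141.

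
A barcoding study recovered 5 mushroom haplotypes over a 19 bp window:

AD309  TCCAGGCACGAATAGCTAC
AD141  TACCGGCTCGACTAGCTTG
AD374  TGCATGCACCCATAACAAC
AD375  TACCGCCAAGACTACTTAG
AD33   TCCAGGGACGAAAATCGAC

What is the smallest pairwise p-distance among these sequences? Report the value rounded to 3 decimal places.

0.211

Pairwise Hamming distances:
  AD309 vs AD141: 6
  AD309 vs AD374: 6
  AD309 vs AD375: 8
  AD309 vs AD33: 4
  AD141 vs AD374: 11
  AD141 vs AD375: 6
  AD141 vs AD33: 10
  AD374 vs AD375: 12
  AD374 vs AD33: 8
  AD375 vs AD33: 11
The smallest is 4 mismatches, between AD309 and AD33; p = 4/19 = 0.211.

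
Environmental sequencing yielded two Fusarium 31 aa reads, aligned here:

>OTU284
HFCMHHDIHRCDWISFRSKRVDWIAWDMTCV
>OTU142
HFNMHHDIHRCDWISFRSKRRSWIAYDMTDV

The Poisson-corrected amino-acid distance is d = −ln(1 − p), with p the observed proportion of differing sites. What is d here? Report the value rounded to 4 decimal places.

The sequences differ at positions 3 (C/N), 21 (V/R), 22 (D/S), 26 (W/Y), 30 (C/D).
p = 5/31 = 0.161290.
d = −ln(1 − 0.161290) = −ln(0.838710) = 0.1759.

0.1759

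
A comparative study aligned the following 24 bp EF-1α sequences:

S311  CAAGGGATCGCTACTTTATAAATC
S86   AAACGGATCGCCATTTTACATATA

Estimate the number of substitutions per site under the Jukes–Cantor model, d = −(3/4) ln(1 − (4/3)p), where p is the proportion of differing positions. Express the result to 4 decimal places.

The sequences differ at positions 1 (C/A), 4 (G/C), 12 (T/C), 14 (C/T), 19 (T/C), 21 (A/T), 24 (C/A).
p = 7/24 = 0.291667.
d = −0.75 · ln(1 − (4/3)·0.291667) = −0.75 · ln(0.611111) = −0.75 · (-0.492477) = 0.3694.

0.3694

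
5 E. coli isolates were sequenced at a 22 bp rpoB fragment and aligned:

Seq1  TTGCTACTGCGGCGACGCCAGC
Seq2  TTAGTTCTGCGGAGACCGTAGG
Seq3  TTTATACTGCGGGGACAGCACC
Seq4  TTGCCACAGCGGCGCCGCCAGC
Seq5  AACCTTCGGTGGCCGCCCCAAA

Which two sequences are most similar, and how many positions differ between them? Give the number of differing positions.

Pairwise Hamming distances:
  Seq1 vs Seq2: 8
  Seq1 vs Seq3: 6
  Seq1 vs Seq4: 3
  Seq1 vs Seq5: 11
  Seq2 vs Seq3: 8
  Seq2 vs Seq4: 11
  Seq2 vs Seq5: 13
  Seq3 vs Seq4: 9
  Seq3 vs Seq5: 14
  Seq4 vs Seq5: 12
The smallest is 3, between Seq1 and Seq4.

3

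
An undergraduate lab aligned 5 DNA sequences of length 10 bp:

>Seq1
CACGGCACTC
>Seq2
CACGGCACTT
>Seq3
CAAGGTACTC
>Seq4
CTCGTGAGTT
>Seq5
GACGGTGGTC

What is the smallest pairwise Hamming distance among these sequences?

1

Pairwise Hamming distances:
  Seq1 vs Seq2: 1
  Seq1 vs Seq3: 2
  Seq1 vs Seq4: 5
  Seq1 vs Seq5: 4
  Seq2 vs Seq3: 3
  Seq2 vs Seq4: 4
  Seq2 vs Seq5: 5
  Seq3 vs Seq4: 6
  Seq3 vs Seq5: 4
  Seq4 vs Seq5: 6
The smallest is 1, between Seq1 and Seq2.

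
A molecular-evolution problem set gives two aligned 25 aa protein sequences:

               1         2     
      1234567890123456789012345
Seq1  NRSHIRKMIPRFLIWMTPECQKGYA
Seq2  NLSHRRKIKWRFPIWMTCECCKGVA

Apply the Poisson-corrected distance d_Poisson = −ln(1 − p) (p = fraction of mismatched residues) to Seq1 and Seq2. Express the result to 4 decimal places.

0.4463

Mismatches occur at site 2 (R→L), site 5 (I→R), site 8 (M→I), site 9 (I→K), site 10 (P→W), site 13 (L→P), site 18 (P→C), site 21 (Q→C), site 24 (Y→V).
p = 9/25 = 0.360000.
d = −ln(1 − 0.360000) = −ln(0.640000) = 0.4463.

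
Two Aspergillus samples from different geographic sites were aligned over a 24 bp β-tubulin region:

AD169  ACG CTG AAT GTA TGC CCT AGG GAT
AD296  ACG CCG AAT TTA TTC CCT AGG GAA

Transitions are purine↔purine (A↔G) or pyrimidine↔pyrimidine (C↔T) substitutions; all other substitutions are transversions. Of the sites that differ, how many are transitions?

The sequences differ at positions 5 (T/C, transition), 10 (G/T, transversion), 14 (G/T, transversion), 24 (T/A, transversion).
Of the 4 differences, 1 transition and 3 transversions, so the answer is 1.

1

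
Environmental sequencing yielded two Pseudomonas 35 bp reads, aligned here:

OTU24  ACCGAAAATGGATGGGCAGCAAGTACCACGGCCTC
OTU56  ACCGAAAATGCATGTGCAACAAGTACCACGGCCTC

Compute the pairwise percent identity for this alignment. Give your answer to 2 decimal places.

The sequences differ at positions 11 (G/C), 15 (G/T), 19 (G/A).
32 of the 35 sites match, so the percent identity is 32/35 × 100 = 91.43%.

91.43%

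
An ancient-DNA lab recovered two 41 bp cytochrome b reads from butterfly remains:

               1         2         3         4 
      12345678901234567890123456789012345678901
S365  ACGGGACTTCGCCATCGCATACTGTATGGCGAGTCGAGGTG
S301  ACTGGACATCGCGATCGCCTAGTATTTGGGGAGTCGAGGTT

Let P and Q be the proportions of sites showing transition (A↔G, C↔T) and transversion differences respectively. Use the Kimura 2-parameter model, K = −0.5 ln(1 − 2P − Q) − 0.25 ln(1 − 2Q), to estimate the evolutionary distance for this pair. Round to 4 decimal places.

0.2635

Mismatches occur at site 3 (G→T, transversion), site 8 (T→A, transversion), site 13 (C→G, transversion), site 19 (A→C, transversion), site 22 (C→G, transversion), site 24 (G→A, transition), site 26 (A→T, transversion), site 30 (C→G, transversion), site 41 (G→T, transversion).
Of the 9 differences, 1 transition and 8 transversions over 41 sites: P = 1/41 = 0.024390, Q = 8/41 = 0.195122.
d = −0.5·ln(0.756098) − 0.25·ln(0.609756) = −0.5·(-0.279584) − 0.25·(-0.494696) = 0.2635.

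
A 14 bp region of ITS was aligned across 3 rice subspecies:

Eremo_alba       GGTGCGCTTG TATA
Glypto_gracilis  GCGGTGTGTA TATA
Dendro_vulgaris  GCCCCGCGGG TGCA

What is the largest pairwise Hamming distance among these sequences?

Pairwise Hamming distances:
  Eremo_alba vs Glypto_gracilis: 6
  Eremo_alba vs Dendro_vulgaris: 7
  Glypto_gracilis vs Dendro_vulgaris: 8
The largest is 8, between Glypto_gracilis and Dendro_vulgaris.

8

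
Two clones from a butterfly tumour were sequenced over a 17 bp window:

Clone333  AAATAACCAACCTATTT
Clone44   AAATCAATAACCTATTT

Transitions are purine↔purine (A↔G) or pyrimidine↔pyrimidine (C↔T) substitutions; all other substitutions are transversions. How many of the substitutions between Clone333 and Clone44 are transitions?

1

Differing sites — 5:A/C (Tv); 7:C/A (Tv); 8:C/T (Ti).
Of the 3 differences, 1 transition and 2 transversions, so the answer is 1.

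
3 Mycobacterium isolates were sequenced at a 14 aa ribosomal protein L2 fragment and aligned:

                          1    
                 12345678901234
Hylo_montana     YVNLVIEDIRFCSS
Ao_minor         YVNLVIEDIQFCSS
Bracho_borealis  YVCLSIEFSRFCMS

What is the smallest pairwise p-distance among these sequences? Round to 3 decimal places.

Pairwise Hamming distances:
  Hylo_montana vs Ao_minor: 1
  Hylo_montana vs Bracho_borealis: 5
  Ao_minor vs Bracho_borealis: 6
The smallest is 1 mismatch, between Hylo_montana and Ao_minor; p = 1/14 = 0.071.

0.071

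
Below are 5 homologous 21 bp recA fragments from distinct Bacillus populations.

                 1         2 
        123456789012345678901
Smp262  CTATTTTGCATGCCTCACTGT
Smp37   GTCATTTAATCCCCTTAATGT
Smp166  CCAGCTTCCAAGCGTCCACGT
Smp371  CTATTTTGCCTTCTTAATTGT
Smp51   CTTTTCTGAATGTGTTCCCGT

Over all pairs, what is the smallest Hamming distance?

Pairwise Hamming distances:
  Smp262 vs Smp37: 10
  Smp262 vs Smp166: 9
  Smp262 vs Smp371: 5
  Smp262 vs Smp51: 8
  Smp37 vs Smp166: 14
  Smp37 vs Smp371: 11
  Smp37 vs Smp51: 13
  Smp166 vs Smp371: 12
  Smp166 vs Smp51: 11
  Smp371 vs Smp51: 11
The smallest is 5, between Smp262 and Smp371.

5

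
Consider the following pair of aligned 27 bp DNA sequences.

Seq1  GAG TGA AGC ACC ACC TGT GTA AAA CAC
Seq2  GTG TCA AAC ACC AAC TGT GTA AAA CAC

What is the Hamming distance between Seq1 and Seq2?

Differing sites — 2:A/T; 5:G/C; 8:G/A; 14:C/A.
That gives 4 mismatches out of 27 aligned sites, so the Hamming distance is 4.

4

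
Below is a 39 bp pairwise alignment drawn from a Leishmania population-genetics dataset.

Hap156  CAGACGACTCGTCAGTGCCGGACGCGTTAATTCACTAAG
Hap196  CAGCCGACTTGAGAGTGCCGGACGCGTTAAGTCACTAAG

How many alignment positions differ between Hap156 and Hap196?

5

Mismatches occur at site 4 (A/C), site 10 (C/T), site 12 (T/A), site 13 (C/G), site 31 (T/G).
That gives 5 mismatches out of 39 aligned sites, so the Hamming distance is 5.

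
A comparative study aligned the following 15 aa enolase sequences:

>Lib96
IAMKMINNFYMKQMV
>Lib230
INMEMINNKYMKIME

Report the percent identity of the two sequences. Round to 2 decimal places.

Mismatches occur at site 2 (A/N), site 4 (K/E), site 9 (F/K), site 13 (Q/I), site 15 (V/E).
10 of the 15 sites match, so the percent identity is 10/15 × 100 = 66.67%.

66.67%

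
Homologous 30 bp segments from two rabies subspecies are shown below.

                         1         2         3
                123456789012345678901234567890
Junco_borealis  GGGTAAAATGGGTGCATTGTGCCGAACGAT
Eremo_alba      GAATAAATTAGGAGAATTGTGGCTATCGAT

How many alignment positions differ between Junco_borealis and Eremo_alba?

Differing sites — 2:G/A; 3:G/A; 8:A/T; 10:G/A; 13:T/A; 15:C/A; 22:C/G; 24:G/T; 26:A/T.
That gives 9 mismatches out of 30 aligned sites, so the Hamming distance is 9.

9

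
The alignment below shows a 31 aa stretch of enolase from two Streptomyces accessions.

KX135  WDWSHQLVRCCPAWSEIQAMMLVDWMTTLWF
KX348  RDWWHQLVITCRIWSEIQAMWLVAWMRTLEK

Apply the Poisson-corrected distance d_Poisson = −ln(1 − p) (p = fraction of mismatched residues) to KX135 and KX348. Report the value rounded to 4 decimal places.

0.4383

Differing sites — 1:W/R; 4:S/W; 9:R/I; 10:C/T; 12:P/R; 13:A/I; 21:M/W; 24:D/A; 27:T/R; 30:W/E; 31:F/K.
p = 11/31 = 0.354839.
d = −ln(1 − 0.354839) = −ln(0.645161) = 0.4383.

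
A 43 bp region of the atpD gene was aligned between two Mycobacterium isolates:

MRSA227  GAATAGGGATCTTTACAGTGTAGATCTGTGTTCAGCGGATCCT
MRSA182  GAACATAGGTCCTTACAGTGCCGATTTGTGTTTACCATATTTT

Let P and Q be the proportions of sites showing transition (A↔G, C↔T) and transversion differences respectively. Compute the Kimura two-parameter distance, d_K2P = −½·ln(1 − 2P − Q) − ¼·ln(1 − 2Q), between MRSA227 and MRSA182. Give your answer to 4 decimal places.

0.4598

Mismatches occur at site 4 (T/C, transition), site 6 (G/T, transversion), site 7 (G/A, transition), site 9 (A/G, transition), site 12 (T/C, transition), site 21 (T/C, transition), site 22 (A/C, transversion), site 26 (C/T, transition), site 33 (C/T, transition), site 35 (G/C, transversion), site 37 (G/A, transition), site 38 (G/T, transversion), site 41 (C/T, transition), site 42 (C/T, transition).
Of the 14 differences, 10 transitions and 4 transversions over 43 sites: P = 10/43 = 0.232558, Q = 4/43 = 0.093023.
d = −0.5·ln(0.441861) − 0.25·ln(0.813954) = −0.5·(-0.816760) − 0.25·(-0.205851) = 0.4598.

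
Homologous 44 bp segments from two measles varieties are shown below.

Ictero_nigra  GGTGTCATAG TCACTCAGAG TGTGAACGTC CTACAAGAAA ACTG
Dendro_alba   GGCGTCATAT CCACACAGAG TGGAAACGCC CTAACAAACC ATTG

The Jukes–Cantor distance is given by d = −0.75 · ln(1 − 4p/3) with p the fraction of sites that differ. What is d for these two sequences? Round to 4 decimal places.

Differing sites — 3:T/C; 10:G/T; 11:T/C; 15:T/A; 23:T/G; 24:G/A; 29:T/C; 34:C/A; 35:A/C; 37:G/A; 39:A/C; 40:A/C; 42:C/T.
p = 13/44 = 0.295455.
d = −0.75 · ln(1 − (4/3)·0.295455) = −0.75 · ln(0.606060) = −0.75 · (-0.500776) = 0.3756.

0.3756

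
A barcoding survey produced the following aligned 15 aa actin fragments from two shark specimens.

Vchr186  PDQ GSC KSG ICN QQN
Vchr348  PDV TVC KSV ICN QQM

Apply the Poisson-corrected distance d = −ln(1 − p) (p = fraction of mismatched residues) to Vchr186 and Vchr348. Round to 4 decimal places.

Differing sites — 3:Q/V; 4:G/T; 5:S/V; 9:G/V; 15:N/M.
p = 5/15 = 0.333333.
d = −ln(1 − 0.333333) = −ln(0.666667) = 0.4055.

0.4055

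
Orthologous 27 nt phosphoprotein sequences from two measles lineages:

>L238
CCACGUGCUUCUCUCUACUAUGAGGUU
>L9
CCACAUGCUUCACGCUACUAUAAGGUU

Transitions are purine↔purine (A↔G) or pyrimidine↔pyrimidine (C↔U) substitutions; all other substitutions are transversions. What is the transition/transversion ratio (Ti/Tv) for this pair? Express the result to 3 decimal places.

Differing sites — 5:G/A (Ti); 12:U/A (Tv); 14:U/G (Tv); 22:G/A (Ti).
Of the 4 differences, 2 transitions and 2 transversions, so Ti/Tv = 2/2 = 1.000.

1.000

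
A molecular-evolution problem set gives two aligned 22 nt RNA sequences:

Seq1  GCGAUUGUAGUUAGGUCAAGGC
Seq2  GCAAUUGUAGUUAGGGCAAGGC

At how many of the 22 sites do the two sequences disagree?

Differing sites — 3:G/A; 16:U/G.
That gives 2 mismatches out of 22 aligned sites, so the Hamming distance is 2.

2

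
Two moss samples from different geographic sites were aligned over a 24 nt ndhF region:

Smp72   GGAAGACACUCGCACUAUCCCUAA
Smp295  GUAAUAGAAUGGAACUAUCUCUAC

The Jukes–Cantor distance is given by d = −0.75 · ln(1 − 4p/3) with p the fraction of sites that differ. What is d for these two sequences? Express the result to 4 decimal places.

Mismatches occur at site 2 (G/U), site 5 (G/U), site 7 (C/G), site 9 (C/A), site 11 (C/G), site 13 (C/A), site 20 (C/U), site 24 (A/C).
p = 8/24 = 0.333333.
d = −0.75 · ln(1 − (4/3)·0.333333) = −0.75 · ln(0.555556) = −0.75 · (-0.587786) = 0.4408.

0.4408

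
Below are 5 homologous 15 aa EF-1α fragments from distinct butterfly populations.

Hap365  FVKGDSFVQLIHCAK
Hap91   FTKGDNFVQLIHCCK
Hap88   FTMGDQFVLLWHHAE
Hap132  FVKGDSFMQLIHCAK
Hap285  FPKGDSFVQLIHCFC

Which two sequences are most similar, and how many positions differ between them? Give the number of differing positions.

Pairwise Hamming distances:
  Hap365 vs Hap91: 3
  Hap365 vs Hap88: 7
  Hap365 vs Hap132: 1
  Hap365 vs Hap285: 3
  Hap91 vs Hap88: 7
  Hap91 vs Hap132: 4
  Hap91 vs Hap285: 4
  Hap88 vs Hap132: 8
  Hap88 vs Hap285: 8
  Hap132 vs Hap285: 4
The smallest is 1, between Hap365 and Hap132.

1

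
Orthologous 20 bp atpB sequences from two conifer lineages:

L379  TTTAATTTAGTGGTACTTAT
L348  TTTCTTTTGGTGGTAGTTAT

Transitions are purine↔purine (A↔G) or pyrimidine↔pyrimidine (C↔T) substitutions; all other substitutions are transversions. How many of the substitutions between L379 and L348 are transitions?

Differing sites — 4:A/C (Tv); 5:A/T (Tv); 9:A/G (Ti); 16:C/G (Tv).
Of the 4 differences, 1 transition and 3 transversions, so the answer is 1.

1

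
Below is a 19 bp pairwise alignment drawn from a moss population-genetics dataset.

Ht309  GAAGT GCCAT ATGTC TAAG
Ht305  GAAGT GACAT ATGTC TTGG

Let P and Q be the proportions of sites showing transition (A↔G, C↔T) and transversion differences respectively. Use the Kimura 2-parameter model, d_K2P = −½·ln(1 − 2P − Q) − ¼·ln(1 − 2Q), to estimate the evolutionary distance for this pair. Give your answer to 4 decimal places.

Mismatches occur at site 7 (C→A, transversion), site 17 (A→T, transversion), site 18 (A→G, transition).
Of the 3 differences, 1 transition and 2 transversions over 19 sites: P = 1/19 = 0.052632, Q = 2/19 = 0.105263.
d = −0.5·ln(0.789473) − 0.25·ln(0.789474) = −0.5·(-0.236390) − 0.25·(-0.236388) = 0.1773.

0.1773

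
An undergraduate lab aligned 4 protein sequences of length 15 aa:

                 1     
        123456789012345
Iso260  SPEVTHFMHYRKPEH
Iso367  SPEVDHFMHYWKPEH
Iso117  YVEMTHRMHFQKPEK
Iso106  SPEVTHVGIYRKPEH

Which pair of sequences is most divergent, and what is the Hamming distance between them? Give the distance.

Pairwise Hamming distances:
  Iso260 vs Iso367: 2
  Iso260 vs Iso117: 7
  Iso260 vs Iso106: 3
  Iso367 vs Iso117: 8
  Iso367 vs Iso106: 5
  Iso117 vs Iso106: 9
The largest is 9, between Iso117 and Iso106.

9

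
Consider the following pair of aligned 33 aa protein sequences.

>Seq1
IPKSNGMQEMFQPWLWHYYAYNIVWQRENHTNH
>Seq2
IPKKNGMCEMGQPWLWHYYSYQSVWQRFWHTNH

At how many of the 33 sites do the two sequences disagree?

8

Differing sites — 4:S/K; 8:Q/C; 11:F/G; 20:A/S; 22:N/Q; 23:I/S; 28:E/F; 29:N/W.
That gives 8 mismatches out of 33 aligned sites, so the Hamming distance is 8.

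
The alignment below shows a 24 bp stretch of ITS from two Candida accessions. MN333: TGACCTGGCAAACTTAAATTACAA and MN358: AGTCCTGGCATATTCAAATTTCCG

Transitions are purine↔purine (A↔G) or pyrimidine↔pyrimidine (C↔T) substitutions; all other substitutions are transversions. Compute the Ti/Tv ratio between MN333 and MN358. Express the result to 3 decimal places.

Differing sites — 1:T/A (Tv); 3:A/T (Tv); 11:A/T (Tv); 13:C/T (Ti); 15:T/C (Ti); 21:A/T (Tv); 23:A/C (Tv); 24:A/G (Ti).
Of the 8 differences, 3 transitions and 5 transversions, so Ti/Tv = 3/5 = 0.600.

0.600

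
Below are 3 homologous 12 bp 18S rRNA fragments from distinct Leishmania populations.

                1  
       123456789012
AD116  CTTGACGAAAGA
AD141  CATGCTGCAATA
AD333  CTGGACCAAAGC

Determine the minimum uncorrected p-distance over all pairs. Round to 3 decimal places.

0.250

Pairwise Hamming distances:
  AD116 vs AD141: 5
  AD116 vs AD333: 3
  AD141 vs AD333: 8
The smallest is 3 mismatches, between AD116 and AD333; p = 3/12 = 0.250.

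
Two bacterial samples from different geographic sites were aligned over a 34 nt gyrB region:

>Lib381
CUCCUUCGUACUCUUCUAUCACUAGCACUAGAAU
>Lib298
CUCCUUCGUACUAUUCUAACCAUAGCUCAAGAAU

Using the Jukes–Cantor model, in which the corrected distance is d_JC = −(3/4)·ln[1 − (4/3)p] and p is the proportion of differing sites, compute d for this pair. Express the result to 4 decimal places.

Differing sites — 13:C/A; 19:U/A; 21:A/C; 22:C/A; 27:A/U; 29:U/A.
p = 6/34 = 0.176471.
d = −0.75 · ln(1 − (4/3)·0.176471) = −0.75 · ln(0.764705) = −0.75 · (-0.268265) = 0.2012.

0.2012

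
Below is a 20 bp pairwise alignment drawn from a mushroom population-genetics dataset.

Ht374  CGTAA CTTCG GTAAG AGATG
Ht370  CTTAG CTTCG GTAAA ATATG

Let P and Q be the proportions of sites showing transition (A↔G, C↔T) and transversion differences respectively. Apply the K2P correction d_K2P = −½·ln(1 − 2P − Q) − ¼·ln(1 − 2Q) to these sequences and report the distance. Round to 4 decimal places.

Differing sites — 2:G/T (Tv); 5:A/G (Ti); 15:G/A (Ti); 17:G/T (Tv).
Of the 4 differences, 2 transitions and 2 transversions over 20 sites: P = 2/20 = 0.100000, Q = 2/20 = 0.100000.
d = −0.5·ln(0.700000) − 0.25·ln(0.800000) = −0.5·(-0.356675) − 0.25·(-0.223144) = 0.2341.

0.2341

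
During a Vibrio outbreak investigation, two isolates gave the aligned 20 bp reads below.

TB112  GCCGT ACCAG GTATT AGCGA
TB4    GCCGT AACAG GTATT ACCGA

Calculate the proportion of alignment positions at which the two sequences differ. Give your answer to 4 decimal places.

The sequences differ at positions 7 (C/A), 17 (G/C).
There are 2 differences over 20 sites, so p = 2/20 = 0.1000.

0.1000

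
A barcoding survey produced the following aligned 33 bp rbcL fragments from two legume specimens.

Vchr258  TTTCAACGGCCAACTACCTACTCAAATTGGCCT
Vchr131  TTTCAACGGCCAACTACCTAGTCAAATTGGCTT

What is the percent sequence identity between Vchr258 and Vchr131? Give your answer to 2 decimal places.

Mismatches occur at site 21 (C/G), site 32 (C/T).
31 of the 33 sites match, so the percent identity is 31/33 × 100 = 93.94%.

93.94%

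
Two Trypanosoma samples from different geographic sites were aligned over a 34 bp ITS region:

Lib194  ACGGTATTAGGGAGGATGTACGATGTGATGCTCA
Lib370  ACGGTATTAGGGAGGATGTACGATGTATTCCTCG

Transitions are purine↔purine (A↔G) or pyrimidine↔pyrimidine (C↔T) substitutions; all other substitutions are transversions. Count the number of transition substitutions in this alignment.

2

Mismatches occur at site 27 (G→A, transition), site 28 (A→T, transversion), site 30 (G→C, transversion), site 34 (A→G, transition).
Of the 4 differences, 2 transitions and 2 transversions, so the answer is 2.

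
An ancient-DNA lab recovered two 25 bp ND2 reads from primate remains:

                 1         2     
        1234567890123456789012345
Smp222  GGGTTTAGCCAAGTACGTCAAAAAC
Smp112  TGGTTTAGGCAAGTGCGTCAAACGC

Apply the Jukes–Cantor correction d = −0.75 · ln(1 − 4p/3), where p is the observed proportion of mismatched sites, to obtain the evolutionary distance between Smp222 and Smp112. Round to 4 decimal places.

0.2326

Differing sites — 1:G/T; 9:C/G; 15:A/G; 23:A/C; 24:A/G.
p = 5/25 = 0.200000.
d = −0.75 · ln(1 − (4/3)·0.200000) = −0.75 · ln(0.733333) = −0.75 · (-0.310155) = 0.2326.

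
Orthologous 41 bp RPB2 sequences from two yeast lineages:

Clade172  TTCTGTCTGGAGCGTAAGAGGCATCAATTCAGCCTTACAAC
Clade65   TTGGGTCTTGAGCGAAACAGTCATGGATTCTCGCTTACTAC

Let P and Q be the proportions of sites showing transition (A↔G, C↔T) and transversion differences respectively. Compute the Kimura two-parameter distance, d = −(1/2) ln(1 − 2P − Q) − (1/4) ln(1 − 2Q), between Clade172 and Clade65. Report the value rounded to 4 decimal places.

0.3830

Differing sites — 3:C/G (Tv); 4:T/G (Tv); 9:G/T (Tv); 15:T/A (Tv); 18:G/C (Tv); 21:G/T (Tv); 25:C/G (Tv); 26:A/G (Ti); 31:A/T (Tv); 32:G/C (Tv); 33:C/G (Tv); 39:A/T (Tv).
Of the 12 differences, 1 transition and 11 transversions over 41 sites: P = 1/41 = 0.024390, Q = 11/41 = 0.268293.
d = −0.5·ln(0.682927) − 0.25·ln(0.463414) = −0.5·(-0.381367) − 0.25·(-0.769134) = 0.3830.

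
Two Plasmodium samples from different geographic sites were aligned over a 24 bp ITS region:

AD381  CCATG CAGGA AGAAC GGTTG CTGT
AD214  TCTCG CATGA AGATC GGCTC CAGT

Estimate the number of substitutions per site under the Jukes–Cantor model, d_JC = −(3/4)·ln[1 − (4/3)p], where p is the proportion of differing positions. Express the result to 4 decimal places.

Mismatches occur at site 1 (C→T), site 3 (A→T), site 4 (T→C), site 8 (G→T), site 14 (A→T), site 18 (T→C), site 20 (G→C), site 22 (T→A).
p = 8/24 = 0.333333.
d = −0.75 · ln(1 − (4/3)·0.333333) = −0.75 · ln(0.555556) = −0.75 · (-0.587786) = 0.4408.

0.4408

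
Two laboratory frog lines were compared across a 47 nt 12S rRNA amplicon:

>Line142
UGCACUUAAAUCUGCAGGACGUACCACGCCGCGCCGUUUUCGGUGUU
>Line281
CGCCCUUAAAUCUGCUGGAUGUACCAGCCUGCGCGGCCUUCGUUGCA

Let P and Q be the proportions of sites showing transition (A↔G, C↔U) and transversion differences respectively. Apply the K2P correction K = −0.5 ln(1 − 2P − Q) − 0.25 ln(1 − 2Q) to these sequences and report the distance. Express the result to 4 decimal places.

Mismatches occur at site 1 (U/C, transition), site 4 (A/C, transversion), site 16 (A/U, transversion), site 20 (C/U, transition), site 27 (C/G, transversion), site 28 (G/C, transversion), site 30 (C/U, transition), site 35 (C/G, transversion), site 37 (U/C, transition), site 38 (U/C, transition), site 43 (G/U, transversion), site 46 (U/C, transition), site 47 (U/A, transversion).
Of the 13 differences, 6 transitions and 7 transversions over 47 sites: P = 6/47 = 0.127660, Q = 7/47 = 0.148936.
d = −0.5·ln(0.595744) − 0.25·ln(0.702128) = −0.5·(-0.517944) − 0.25·(-0.353640) = 0.3474.

0.3474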